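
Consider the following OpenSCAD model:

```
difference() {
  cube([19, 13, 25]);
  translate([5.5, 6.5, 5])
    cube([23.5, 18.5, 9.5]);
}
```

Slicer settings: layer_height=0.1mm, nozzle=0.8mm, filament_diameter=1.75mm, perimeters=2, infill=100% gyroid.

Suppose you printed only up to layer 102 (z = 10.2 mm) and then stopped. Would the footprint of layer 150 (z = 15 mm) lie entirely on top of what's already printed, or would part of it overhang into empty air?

part overhangs

Compare the two slices. At z = 10.2: the cube is present — its section is the full 19×13 rectangle (area 247.00 mm²); the cube at (5.5, 6.5) (footprint 23.5×18.5) is included at this height (area 434.75 mm²); After the difference (first − rest): starting from the 19×13 cube (247.00 mm²), the 23.5×18.5 cube at (5.5, 6.5) partially overlaps it — only the 87.75 mm² overlap (of its 434.75 mm²) is removed, clipping the outline — area = 159.25 mm². At z = 15: the 19×13 cube contributes its full rectangle (area 247.00 mm²); the cube at (5.5, 6.5) does not reach this height (z outside [5, 14.5]); Taking the first minus the rest: none of the subtracted shapes is present at this height, so the 19×13 cube is unchanged — area = 247.00 mm². Checking containment: at z = 15 the cross-section extends beyond the z = 10.2 cross-section by about 87.75 mm².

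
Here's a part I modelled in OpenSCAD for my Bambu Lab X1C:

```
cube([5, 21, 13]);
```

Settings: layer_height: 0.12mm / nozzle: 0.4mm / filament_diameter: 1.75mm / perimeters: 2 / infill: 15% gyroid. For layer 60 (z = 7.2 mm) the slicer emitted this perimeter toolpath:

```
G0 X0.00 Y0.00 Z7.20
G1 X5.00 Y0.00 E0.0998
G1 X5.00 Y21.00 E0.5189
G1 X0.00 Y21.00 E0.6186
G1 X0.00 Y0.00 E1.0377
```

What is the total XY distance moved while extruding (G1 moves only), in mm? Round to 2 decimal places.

52.00 mm

Sum the Euclidean lengths of each G1 segment: total = 52.00 mm.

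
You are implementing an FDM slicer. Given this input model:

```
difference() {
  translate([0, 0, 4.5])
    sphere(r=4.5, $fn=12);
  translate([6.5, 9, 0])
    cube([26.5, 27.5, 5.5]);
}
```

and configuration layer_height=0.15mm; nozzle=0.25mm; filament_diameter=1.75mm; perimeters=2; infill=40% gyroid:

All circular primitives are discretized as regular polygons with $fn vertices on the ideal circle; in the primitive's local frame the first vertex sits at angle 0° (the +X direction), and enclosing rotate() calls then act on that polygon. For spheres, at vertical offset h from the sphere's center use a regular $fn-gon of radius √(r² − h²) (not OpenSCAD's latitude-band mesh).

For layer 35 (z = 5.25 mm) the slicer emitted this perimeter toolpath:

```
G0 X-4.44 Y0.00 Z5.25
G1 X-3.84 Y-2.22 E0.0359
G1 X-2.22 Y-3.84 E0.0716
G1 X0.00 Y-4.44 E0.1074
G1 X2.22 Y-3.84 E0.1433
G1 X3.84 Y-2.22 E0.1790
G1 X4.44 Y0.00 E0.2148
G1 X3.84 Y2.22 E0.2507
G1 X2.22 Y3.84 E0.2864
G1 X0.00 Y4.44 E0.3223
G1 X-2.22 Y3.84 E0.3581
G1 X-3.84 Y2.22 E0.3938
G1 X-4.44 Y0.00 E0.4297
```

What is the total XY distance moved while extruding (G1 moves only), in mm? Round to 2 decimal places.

27.56 mm

Sum the Euclidean lengths of each G1 segment: total = 27.56 mm.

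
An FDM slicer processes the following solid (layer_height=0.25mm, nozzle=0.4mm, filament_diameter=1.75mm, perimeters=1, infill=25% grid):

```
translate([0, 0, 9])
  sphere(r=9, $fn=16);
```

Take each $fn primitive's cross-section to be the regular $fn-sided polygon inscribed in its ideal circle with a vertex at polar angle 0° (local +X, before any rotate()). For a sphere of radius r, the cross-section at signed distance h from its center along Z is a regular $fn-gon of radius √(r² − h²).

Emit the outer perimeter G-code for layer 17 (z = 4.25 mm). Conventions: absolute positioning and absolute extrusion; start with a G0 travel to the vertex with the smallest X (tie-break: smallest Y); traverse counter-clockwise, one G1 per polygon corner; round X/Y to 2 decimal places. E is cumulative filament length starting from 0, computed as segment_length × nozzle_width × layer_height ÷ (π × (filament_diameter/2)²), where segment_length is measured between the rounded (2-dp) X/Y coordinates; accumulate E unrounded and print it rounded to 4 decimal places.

G0 X-7.64 Y0.00 Z4.25
G1 X-7.06 Y-2.93 E0.1242
G1 X-5.41 Y-5.41 E0.2480
G1 X-2.93 Y-7.06 E0.3719
G1 X0.00 Y-7.64 E0.4960
G1 X2.93 Y-7.06 E0.6202
G1 X5.41 Y-5.41 E0.7441
G1 X7.06 Y-2.93 E0.8679
G1 X7.64 Y0.00 E0.9921
G1 X7.06 Y2.93 E1.1163
G1 X5.41 Y5.41 E1.2401
G1 X2.93 Y7.06 E1.3639
G1 X0.00 Y7.64 E1.4881
G1 X-2.93 Y7.06 E1.6123
G1 X-5.41 Y5.41 E1.7361
G1 X-7.06 Y2.93 E1.8600
G1 X-7.64 Y0.00 E1.9842

At z = 4.25 mm: the r=9 sphere slices to a regular 16-gon of circumradius 7.644 (√(r²−h²) with h=4.75 from center). The outline is a single polygon with 16 vertices. Extrusion per mm of travel: 0.4 × 0.25 / (π × 0.875²) = 0.041575. Accumulating E over each segment gives final E = 1.9842.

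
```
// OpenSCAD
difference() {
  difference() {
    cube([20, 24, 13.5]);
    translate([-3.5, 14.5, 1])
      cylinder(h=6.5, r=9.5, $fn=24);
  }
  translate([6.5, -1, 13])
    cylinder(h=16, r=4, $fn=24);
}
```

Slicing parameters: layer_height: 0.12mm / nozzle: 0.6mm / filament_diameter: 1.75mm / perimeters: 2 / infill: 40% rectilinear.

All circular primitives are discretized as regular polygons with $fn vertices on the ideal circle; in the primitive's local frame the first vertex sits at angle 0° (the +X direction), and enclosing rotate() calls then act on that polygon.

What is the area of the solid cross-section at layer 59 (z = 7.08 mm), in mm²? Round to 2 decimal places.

404.43 mm²

At z = 7.08 mm: the cube (footprint 20×24) is included at this height (area 480.00 mm²); the cylinder at (-3.5, 14.5): section is a regular 24-gon, circumradius r=9.5 (area = (24/2)·9.500²·sin(360°/24) = 280.30 mm²); Taking the first minus the rest: starting from the 20×24 cube (480.00 mm²), the r=9.5 cylinder at (-3.5, 14.5) partially overlaps it — only the 75.57 mm² overlap (of its 280.30 mm²) is removed, clipping the outline — area = 404.43 mm²; the cylinder at (6.5, -1) is not intersected at this z (z outside [13, 29]); After the difference (first − rest): none of the subtracted shapes is present at this height, so the result so far is unchanged — area = 404.43 mm². Overall, the cross-section is a single solid region. Net area = 404.43 mm².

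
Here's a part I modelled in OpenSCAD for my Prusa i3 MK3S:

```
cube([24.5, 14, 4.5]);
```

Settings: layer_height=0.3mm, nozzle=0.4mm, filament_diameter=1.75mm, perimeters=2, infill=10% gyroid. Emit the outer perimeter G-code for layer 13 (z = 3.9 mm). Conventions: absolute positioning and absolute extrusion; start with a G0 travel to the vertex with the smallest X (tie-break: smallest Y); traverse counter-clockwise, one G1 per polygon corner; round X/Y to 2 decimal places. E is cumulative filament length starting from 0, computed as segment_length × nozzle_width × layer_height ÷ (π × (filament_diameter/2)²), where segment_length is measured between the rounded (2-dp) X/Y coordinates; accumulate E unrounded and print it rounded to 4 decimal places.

G0 X0.00 Y0.00 Z3.90
G1 X24.50 Y0.00 E1.2223
G1 X24.50 Y14.00 E1.9208
G1 X0.00 Y14.00 E3.1431
G1 X0.00 Y0.00 E3.8415

At z = 3.9 mm: the cube is present — its section is the full 24.5×14 rectangle. The outline is a single polygon with 4 vertices. Extrusion per mm of travel: 0.4 × 0.3 / (π × 0.875²) = 0.049890. Accumulating E over each segment gives final E = 3.8415.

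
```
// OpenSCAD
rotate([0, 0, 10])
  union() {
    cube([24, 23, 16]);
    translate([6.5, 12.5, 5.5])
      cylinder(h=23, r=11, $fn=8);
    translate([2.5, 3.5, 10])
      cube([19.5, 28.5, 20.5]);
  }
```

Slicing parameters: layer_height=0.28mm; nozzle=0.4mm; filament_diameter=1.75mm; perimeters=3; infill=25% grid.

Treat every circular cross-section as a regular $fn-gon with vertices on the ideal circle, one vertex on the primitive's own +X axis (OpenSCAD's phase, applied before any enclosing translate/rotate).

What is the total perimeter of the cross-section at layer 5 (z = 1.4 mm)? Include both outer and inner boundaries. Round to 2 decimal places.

94.00 mm

At z = 1.4 mm: the 24×23 cube contributes its full rectangle (perimeter 94.00 mm); the cylinder at (6.5, 12.5) does not reach this height (z outside [5.5, 28.5]); the cube at (2.5, 3.5) is absent (z outside [10, 30.5]); Combining (union): only the 24×23 cube is present, so the union is just that shape — boundary = 94.00 mm; (whole slice rotated 10° about Z — lengths, areas and connectivity unchanged). Overall, the cross-section is a single solid region. Total boundary length (outer) = 94.00 mm.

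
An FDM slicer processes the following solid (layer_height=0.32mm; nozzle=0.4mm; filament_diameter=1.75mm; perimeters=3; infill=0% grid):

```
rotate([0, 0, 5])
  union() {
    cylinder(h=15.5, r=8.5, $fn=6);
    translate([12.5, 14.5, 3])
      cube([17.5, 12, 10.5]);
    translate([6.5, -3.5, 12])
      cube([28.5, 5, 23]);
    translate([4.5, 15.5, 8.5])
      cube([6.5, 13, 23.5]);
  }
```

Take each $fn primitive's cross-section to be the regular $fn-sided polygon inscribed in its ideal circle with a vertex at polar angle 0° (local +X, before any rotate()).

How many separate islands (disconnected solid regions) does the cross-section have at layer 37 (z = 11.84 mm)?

At z = 11.84 mm: the r=8.5 cylinder gives a regular 6-gon of circumradius 8.5 (constant along its height); the cube at (12.5, 14.5) is present — its section is the full 17.5×12 rectangle; the cube at (6.5, -3.5) does not reach this height (z outside [12, 35]); the cube at (4.5, 15.5) (footprint 6.5×13) is included at this height; Merging all regions: the 3 present regions are separate (no shared area or edge), so areas and boundary lengths simply add and each stays a separate island — 3 connected regions; (rotated 5° about Z; rotation is an isometry so areas/perimeters/island counts are preserved). Overall, the cross-section has 3 separate islands. Island count = 3.

3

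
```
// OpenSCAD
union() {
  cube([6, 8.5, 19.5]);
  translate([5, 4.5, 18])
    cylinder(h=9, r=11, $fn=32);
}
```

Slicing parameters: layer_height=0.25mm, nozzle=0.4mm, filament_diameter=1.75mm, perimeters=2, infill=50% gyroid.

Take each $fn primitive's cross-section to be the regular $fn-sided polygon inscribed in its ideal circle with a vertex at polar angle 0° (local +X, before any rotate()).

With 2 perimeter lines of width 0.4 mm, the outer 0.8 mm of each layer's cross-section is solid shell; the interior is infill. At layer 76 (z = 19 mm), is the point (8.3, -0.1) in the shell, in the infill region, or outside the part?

infill

At z = 19 mm: the cube is present — its section is the full 6×8.5 rectangle; the r=11 cylinder at (5, 4.5) gives a regular 32-gon of circumradius 11 (constant along its height); Taking the union: the 6×8.5 cube lies entirely inside the r=11 cylinder at (5, 4.5), so the union is just the r=11 cylinder at (5, 4.5) — 1 connected region. Overall, the cross-section is a single solid region. The nearest boundary edge runs (12.78, -3.28)→(11.11, -4.65); distance from the point to it = 5.30 mm. The point is inside the cross-section and 5.30 mm from the nearest boundary — more than the 0.8 mm shell width (2 × 0.4), so it's in the infill interior.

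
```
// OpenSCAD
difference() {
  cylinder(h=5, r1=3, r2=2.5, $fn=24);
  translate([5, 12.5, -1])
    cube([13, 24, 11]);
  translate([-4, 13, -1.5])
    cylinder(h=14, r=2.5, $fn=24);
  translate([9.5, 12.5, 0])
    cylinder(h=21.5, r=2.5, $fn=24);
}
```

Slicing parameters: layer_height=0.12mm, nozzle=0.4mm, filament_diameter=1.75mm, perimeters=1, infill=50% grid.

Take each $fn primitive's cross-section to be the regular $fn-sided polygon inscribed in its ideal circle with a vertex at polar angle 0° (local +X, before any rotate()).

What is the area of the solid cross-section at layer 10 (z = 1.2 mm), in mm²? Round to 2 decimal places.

At z = 1.2 mm: the cone: at t=0.240 of its height the radius interpolates to r₁+(r₂−r₁)t = 2.880, giving a regular 24-gon of that circumradius (area = (24/2)·2.880²·sin(360°/24) = 25.76 mm²); the cube at (5, 12.5) is present — its section is the full 13×24 rectangle (area 312.00 mm²); the r=2.5 cylinder at (-4, 13) contributes a regular 24-gon of circumradius 2.5 (area = (24/2)·2.500²·sin(360°/24) = 19.41 mm²); the r=2.5 cylinder at (9.5, 12.5) contributes a regular 24-gon of circumradius 2.5 (area = (24/2)·2.500²·sin(360°/24) = 19.41 mm²); Taking the first minus the rest: starting from the cone (25.76 mm²), the 13×24 cube at (5, 12.5) misses the remaining region (no effect); the r=2.5 cylinder at (-4, 13) misses the remaining region (no effect); the r=2.5 cylinder at (9.5, 12.5) misses the remaining region (no effect) — area = 25.76 mm². Overall, the cross-section is a single solid region. Net area = 25.76 mm².

25.76 mm²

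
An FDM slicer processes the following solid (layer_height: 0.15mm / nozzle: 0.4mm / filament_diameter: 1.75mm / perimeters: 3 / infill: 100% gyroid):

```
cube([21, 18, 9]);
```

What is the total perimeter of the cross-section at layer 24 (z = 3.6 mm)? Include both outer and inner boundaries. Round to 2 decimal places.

78.00 mm

At z = 3.6 mm: the 21×18 cube contributes its full rectangle (perimeter 78.00 mm). Overall, the cross-section is a single solid region. Total boundary length (outer) = 78.00 mm.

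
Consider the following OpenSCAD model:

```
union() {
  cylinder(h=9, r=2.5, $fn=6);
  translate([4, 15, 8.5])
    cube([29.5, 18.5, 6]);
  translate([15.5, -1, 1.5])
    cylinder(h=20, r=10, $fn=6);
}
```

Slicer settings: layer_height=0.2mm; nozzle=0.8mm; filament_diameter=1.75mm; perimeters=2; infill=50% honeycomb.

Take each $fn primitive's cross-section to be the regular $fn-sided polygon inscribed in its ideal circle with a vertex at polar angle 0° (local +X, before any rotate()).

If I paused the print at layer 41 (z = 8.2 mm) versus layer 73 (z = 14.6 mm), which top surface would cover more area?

Layer 41 (z = 8.2): the cylinder: section is a regular 6-gon, circumradius r=2.5 (area = (6/2)·2.500²·sin(360°/6) = 16.24 mm²); the cube at (4, 15) is not intersected at this z (z outside [8.5, 14.5]); the cylinder at (15.5, -1): section is a regular 6-gon, circumradius r=10 (area = (6/2)·10.000²·sin(360°/6) = 259.81 mm²); Taking the union: the 2 present regions are separate (no shared area or edge), so areas and boundary lengths simply add and each stays a separate island — area = 276.05 mm². So its area = 276.05 mm². Layer 73 (z = 14.6): the cylinder does not reach this height (z outside [0, 9]); the cube at (4, 15) is absent (z outside [8.5, 14.5]); the r=10 cylinder at (15.5, -1) contributes a regular 6-gon of circumradius 10 (area = (6/2)·10.000²·sin(360°/6) = 259.81 mm²); Taking the union: only the r=10 cylinder at (15.5, -1) is present, so the union is just that shape — area = 259.81 mm². So its area = 259.81 mm². Layer 41 is larger (276.05 vs 259.81 mm²).

layer 41 (z = 8.2 mm)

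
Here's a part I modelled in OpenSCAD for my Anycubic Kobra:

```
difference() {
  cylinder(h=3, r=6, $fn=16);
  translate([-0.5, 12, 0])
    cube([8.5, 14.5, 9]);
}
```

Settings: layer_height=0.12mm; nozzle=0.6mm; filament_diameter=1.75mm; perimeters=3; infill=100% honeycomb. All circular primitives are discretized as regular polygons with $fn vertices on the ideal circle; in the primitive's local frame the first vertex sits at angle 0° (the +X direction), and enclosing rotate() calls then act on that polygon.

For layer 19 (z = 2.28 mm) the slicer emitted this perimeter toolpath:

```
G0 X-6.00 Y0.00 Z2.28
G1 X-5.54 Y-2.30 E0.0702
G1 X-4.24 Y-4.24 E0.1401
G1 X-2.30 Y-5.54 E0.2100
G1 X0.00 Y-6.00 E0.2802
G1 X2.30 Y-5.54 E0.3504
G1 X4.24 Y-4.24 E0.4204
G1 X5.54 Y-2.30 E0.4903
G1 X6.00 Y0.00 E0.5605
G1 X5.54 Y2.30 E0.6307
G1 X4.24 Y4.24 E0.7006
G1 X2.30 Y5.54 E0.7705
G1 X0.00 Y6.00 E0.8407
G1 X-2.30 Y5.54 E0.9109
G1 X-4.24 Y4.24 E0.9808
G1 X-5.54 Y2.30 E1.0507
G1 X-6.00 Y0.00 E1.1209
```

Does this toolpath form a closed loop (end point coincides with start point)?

yes

Start point (G0): (-6.00, 0.00). End point (last G1): the path returns to the start — closed.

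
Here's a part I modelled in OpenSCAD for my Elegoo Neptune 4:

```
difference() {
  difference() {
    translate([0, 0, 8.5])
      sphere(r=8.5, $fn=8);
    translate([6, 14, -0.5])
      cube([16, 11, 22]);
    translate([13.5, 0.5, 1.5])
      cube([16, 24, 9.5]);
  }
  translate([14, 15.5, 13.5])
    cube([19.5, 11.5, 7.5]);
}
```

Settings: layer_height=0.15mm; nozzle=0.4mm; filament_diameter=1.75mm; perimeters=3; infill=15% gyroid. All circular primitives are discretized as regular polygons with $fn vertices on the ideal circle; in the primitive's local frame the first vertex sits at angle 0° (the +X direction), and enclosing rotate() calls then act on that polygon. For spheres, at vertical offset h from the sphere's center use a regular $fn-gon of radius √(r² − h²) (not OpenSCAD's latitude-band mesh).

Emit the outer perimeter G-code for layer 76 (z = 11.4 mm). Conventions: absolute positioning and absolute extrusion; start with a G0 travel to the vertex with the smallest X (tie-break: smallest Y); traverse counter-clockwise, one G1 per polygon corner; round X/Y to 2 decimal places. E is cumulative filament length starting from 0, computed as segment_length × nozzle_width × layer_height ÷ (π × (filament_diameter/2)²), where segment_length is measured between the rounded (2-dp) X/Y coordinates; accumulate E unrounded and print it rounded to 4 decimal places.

At z = 11.4 mm: the sphere: section is a regular 8-gon, circumradius = √(r²−h²) = √(8.5²−2.9²) = 7.990; the 16×11 cube at (6, 14) contributes its full rectangle; the cube at (13.5, 0.5) does not reach this height (z outside [1.5, 11]); Subtracting the remaining from the first: starting from the r=8.5 sphere, the 16×11 cube at (6, 14) misses the remaining region (no effect) — 1 connected region; the cube at (14, 15.5) is absent (z outside [13.5, 21]); After the difference (first − rest): none of the subtracted shapes is present at this height, so the result so far is unchanged — 1 connected region. The outline is a single polygon with 8 vertices. Extrusion per mm of travel: 0.4 × 0.15 / (π × 0.875²) = 0.024945. Accumulating E over each segment gives final E = 1.2204.

G0 X-7.99 Y0.00 Z11.40
G1 X-5.65 Y-5.65 E0.1525
G1 X0.00 Y-7.99 E0.3051
G1 X5.65 Y-5.65 E0.4576
G1 X7.99 Y0.00 E0.6102
G1 X5.65 Y5.65 E0.7627
G1 X0.00 Y7.99 E0.9153
G1 X-5.65 Y5.65 E1.0678
G1 X-7.99 Y0.00 E1.2204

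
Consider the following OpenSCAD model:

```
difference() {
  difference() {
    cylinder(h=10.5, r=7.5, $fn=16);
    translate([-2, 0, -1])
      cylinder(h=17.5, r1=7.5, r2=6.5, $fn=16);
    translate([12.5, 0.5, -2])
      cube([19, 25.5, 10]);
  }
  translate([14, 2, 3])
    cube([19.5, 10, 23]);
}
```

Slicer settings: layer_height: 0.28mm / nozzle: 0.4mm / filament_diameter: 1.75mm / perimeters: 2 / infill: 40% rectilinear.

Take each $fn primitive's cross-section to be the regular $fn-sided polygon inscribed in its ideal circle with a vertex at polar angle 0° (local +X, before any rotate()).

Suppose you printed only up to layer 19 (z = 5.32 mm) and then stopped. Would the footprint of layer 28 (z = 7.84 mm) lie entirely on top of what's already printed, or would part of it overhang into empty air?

part overhangs

Compare the two slices. At z = 5.32: the cylinder: section is a regular 16-gon, circumradius r=7.5 (area = (16/2)·7.500²·sin(360°/16) = 172.21 mm²); the cone at (-2, 0) contributes a regular 16-gon of circumradius 7.139 (interpolated between r1=7.5 and r2=6.5 at t=0.361) (area = (16/2)·7.139²·sin(360°/16) = 156.02 mm²); the cube at (12.5, 0.5) (footprint 19×25.5) is included at this height (area 484.50 mm²); Subtracting the remaining from the first: starting from the r=7.5 cylinder (172.21 mm²), the cone at (-2, 0) partially overlaps it — only the 134.91 mm² overlap (of its 156.02 mm²) is removed, clipping the outline; the 19×25.5 cube at (12.5, 0.5) misses the remaining region (no effect) — area = 37.30 mm²; the cube at (14, 2) is present — its section is the full 19.5×10 rectangle (area 195.00 mm²); Taking the first minus the rest: starting from that combined region (37.30 mm²), the 19.5×10 cube at (14, 2) misses the remaining region (no effect) — area = 37.30 mm². At z = 7.84: the r=7.5 cylinder contributes a regular 16-gon of circumradius 7.5 (area = (16/2)·7.500²·sin(360°/16) = 172.21 mm²); the cone at (-2, 0) (r1=7.5→r2=6.5) has section circumradius 6.995 here — a regular 16-gon (area = (16/2)·6.995²·sin(360°/16) = 149.79 mm²); the cube at (12.5, 0.5) is present — its section is the full 19×25.5 rectangle (area 484.50 mm²); After the difference (first − rest): starting from the r=7.5 cylinder (172.21 mm²), the cone at (-2, 0) partially overlaps it — only the 131.58 mm² overlap (of its 149.79 mm²) is removed, clipping the outline; the 19×25.5 cube at (12.5, 0.5) misses the remaining region (no effect) — area = 40.62 mm²; the 19.5×10 cube at (14, 2) contributes its full rectangle (area 195.00 mm²); Subtracting the remaining from the first: starting from the result so far (40.62 mm²), the 19.5×10 cube at (14, 2) misses the remaining region (no effect) — area = 40.62 mm². Checking containment: at z = 7.84 the cross-section extends beyond the z = 5.32 cross-section by about 3.32 mm².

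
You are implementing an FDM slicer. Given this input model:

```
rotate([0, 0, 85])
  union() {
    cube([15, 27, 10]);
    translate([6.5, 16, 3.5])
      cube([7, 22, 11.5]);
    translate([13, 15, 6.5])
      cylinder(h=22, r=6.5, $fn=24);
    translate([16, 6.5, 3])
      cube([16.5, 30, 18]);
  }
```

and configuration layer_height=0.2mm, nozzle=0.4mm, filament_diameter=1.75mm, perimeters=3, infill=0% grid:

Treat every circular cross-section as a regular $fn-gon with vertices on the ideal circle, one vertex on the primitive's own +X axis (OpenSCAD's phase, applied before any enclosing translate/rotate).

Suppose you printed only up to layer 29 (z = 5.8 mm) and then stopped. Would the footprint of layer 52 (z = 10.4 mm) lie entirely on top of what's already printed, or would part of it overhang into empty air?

part overhangs

Compare the two slices. At z = 5.8: the cube (footprint 15×27) is included at this height (area 405.00 mm²); the cube at (6.5, 16) is present — its section is the full 7×22 rectangle (area 154.00 mm²); the cylinder at (13, 15) is absent (z outside [6.5, 28.5]); the cube at (16, 6.5) (footprint 16.5×30) is included at this height (area 495.00 mm²); Taking the union: the regions partially overlap — summed areas 1054.00 mm² minus the doubly-counted overlap 77.00 mm² gives 977.00 mm² — area = 977.00 mm²; (rotated 85° about Z; rotation is an isometry so areas/perimeters/island counts are preserved). At z = 10.4: the cube is not intersected at this z (z outside [0, 10]); the cube at (6.5, 16) (footprint 7×22) is included at this height (area 154.00 mm²); the r=6.5 cylinder at (13, 15) gives a regular 24-gon of circumradius 6.5 (constant along its height) (area = (24/2)·6.500²·sin(360°/24) = 131.22 mm²); the cube at (16, 6.5) is present — its section is the full 16.5×30 rectangle (area 495.00 mm²); Taking the union: the regions partially overlap — summed areas 780.22 mm² minus the doubly-counted overlap 57.39 mm² gives 722.83 mm² — area = 722.83 mm²; (rotated 85° about Z; rotation is an isometry so areas/perimeters/island counts are preserved). Checking containment: at z = 10.4 the cross-section extends beyond the z = 5.8 cross-section by about 11.88 mm².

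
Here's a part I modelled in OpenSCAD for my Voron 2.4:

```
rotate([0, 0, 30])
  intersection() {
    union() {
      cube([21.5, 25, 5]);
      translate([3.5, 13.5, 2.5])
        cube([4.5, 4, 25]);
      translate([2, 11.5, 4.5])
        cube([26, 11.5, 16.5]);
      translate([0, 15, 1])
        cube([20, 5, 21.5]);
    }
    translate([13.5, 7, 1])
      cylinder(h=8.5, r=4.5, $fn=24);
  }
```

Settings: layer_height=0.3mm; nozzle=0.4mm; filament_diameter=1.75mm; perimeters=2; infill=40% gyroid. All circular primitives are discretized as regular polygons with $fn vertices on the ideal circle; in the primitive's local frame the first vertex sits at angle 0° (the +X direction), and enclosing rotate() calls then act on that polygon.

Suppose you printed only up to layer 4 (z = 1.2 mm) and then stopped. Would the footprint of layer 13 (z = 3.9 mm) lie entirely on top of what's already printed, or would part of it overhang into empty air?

entirely on top

Compare the two slices. At z = 1.2: the 21.5×25 cube contributes its full rectangle (area 537.50 mm²); the cube at (3.5, 13.5) is not intersected at this z (z outside [2.5, 27.5]); the cube at (2, 11.5) is absent (z outside [4.5, 21]); the cube at (0, 15) is present — its section is the full 20×5 rectangle (area 100.00 mm²); Merging all regions: the 20×5 cube at (0, 15) lies entirely inside the 21.5×25 cube, so the union is just the 21.5×25 cube — area = 537.50 mm²; the cylinder at (13.5, 7): section is a regular 24-gon, circumradius r=4.5 (area = (24/2)·4.500²·sin(360°/24) = 62.89 mm²); Taking the intersection: the r=4.5 cylinder at (13.5, 7) lies inside the result so far, so the common part is the r=4.5 cylinder at (13.5, 7) itself — area = 62.89 mm²; (rotated 30° about Z; rotation is an isometry so areas/perimeters/island counts are preserved). At z = 3.9: the 21.5×25 cube contributes its full rectangle (area 537.50 mm²); the 4.5×4 cube at (3.5, 13.5) contributes its full rectangle (area 18.00 mm²); the cube at (2, 11.5) does not reach this height (z outside [4.5, 21]); the cube at (0, 15) is present — its section is the full 20×5 rectangle (area 100.00 mm²); Taking the union: the regions partially overlap — summed areas 655.50 mm² minus the doubly-counted overlap 118.00 mm² gives 537.50 mm² — area = 537.50 mm²; the cylinder at (13.5, 7): section is a regular 24-gon, circumradius r=4.5 (area = (24/2)·4.500²·sin(360°/24) = 62.89 mm²); Keeping only the common overlap: the r=4.5 cylinder at (13.5, 7) lies inside that combined region, so the common part is the r=4.5 cylinder at (13.5, 7) itself — area = 62.89 mm²; (whole slice rotated 30° about Z — lengths, areas and connectivity unchanged). Checking containment: the cross-section at z = 3.9 is a subset of the cross-section at z = 1.2.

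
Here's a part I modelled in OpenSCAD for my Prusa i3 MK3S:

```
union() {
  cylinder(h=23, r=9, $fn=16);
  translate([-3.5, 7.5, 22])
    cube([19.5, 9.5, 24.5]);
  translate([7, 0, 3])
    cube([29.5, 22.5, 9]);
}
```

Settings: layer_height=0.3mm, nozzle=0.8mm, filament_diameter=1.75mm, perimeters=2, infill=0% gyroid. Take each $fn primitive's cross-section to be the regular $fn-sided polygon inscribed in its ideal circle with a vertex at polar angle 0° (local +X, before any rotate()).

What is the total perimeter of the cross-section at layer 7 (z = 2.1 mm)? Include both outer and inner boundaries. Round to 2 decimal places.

At z = 2.1 mm: the cylinder: section is a regular 16-gon, circumradius r=9 (perimeter = 2·16·9.000·sin(180°/16) = 56.19 mm); the cube at (-3.5, 7.5) is not intersected at this z (z outside [22, 46.5]); the cube at (7, 0) is absent (z outside [3, 12]); Merging all regions: only the r=9 cylinder is present, so the union is just that shape — boundary = 56.19 mm. Overall, the cross-section is a single solid region. Total boundary length (outer) = 56.19 mm.

56.19 mm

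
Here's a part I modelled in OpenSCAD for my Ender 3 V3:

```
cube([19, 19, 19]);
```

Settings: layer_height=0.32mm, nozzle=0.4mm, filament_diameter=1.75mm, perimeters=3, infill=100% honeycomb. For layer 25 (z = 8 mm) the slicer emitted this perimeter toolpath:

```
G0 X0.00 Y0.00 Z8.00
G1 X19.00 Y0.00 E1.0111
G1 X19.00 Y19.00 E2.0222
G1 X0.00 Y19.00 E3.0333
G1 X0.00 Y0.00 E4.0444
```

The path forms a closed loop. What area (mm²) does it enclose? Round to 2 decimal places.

Apply the shoelace formula to the sequence of (X, Y) vertices; enclosed area = 361.00 mm².

361.00 mm²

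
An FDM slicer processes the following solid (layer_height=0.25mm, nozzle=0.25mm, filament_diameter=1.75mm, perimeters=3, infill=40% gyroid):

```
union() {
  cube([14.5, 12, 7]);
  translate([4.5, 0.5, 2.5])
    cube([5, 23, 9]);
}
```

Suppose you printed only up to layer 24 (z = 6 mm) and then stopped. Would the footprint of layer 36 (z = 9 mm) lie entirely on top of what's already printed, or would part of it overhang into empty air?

Compare the two slices. At z = 6: the cube (footprint 14.5×12) is included at this height (area 174.00 mm²); the cube at (4.5, 0.5) is present — its section is the full 5×23 rectangle (area 115.00 mm²); Combining (union): the regions partially overlap — summed areas 289.00 mm² minus the doubly-counted overlap 57.50 mm² gives 231.50 mm² — area = 231.50 mm². At z = 9: the cube does not reach this height (z outside [0, 7]); the 5×23 cube at (4.5, 0.5) contributes its full rectangle (area 115.00 mm²); Merging all regions: only the 5×23 cube at (4.5, 0.5) is present, so the union is just that shape — area = 115.00 mm². Checking containment: the cross-section at z = 9 is a subset of the cross-section at z = 6.

entirely on top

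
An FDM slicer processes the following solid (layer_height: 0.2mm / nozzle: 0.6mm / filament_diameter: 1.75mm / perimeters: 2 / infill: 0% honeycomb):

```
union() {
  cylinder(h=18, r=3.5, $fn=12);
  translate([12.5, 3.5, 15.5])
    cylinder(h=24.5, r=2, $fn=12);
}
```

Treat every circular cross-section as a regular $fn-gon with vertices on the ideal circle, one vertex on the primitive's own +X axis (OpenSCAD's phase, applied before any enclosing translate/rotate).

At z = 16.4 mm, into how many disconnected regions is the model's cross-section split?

2

At z = 16.4 mm: the r=3.5 cylinder contributes a regular 12-gon of circumradius 3.5; the r=2 cylinder at (12.5, 3.5) gives a regular 12-gon of circumradius 2 (constant along its height); Merging all regions: the 2 present regions are separate (no shared area or edge), so areas and boundary lengths simply add and each stays a separate island — 2 connected regions. The result has 2 disconnected regions.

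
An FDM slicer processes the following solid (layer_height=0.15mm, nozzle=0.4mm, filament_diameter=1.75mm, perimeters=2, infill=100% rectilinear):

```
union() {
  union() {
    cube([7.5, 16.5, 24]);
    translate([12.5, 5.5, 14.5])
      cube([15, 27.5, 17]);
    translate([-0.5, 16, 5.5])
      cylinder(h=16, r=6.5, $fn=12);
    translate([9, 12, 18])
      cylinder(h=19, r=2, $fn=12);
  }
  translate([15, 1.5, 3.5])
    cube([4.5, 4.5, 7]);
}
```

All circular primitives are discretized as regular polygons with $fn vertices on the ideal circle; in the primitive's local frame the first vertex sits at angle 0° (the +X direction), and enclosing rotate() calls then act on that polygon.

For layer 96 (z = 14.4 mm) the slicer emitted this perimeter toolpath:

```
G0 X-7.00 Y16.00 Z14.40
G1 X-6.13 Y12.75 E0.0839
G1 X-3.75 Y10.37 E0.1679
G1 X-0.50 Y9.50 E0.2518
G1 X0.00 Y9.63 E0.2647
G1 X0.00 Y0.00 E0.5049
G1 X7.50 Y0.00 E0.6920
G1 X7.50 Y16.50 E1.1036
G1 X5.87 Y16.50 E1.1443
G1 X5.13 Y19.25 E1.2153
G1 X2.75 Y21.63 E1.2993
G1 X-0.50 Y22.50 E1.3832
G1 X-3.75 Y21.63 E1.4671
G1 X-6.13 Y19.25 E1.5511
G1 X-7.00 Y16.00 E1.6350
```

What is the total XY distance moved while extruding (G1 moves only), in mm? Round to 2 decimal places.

65.54 mm

Sum the Euclidean lengths of each G1 segment: total = 65.54 mm.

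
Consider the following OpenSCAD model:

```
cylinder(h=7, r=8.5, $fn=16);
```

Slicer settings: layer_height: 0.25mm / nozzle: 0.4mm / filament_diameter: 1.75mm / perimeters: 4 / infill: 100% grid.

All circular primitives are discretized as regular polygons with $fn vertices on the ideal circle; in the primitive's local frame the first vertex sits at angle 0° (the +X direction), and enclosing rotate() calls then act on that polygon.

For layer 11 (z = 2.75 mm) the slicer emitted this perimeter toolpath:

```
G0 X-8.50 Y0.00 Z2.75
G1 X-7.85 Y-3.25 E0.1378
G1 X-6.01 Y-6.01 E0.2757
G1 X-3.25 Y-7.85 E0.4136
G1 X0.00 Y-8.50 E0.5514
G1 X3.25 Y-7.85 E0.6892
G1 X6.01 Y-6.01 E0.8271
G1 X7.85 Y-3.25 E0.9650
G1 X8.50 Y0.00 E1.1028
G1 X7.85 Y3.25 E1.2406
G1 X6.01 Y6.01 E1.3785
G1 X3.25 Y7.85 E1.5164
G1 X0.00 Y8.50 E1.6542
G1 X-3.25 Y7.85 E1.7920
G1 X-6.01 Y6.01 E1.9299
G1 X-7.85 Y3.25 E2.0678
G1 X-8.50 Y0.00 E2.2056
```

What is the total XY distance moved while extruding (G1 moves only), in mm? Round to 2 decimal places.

53.05 mm

Sum the Euclidean lengths of each G1 segment: total = 53.05 mm.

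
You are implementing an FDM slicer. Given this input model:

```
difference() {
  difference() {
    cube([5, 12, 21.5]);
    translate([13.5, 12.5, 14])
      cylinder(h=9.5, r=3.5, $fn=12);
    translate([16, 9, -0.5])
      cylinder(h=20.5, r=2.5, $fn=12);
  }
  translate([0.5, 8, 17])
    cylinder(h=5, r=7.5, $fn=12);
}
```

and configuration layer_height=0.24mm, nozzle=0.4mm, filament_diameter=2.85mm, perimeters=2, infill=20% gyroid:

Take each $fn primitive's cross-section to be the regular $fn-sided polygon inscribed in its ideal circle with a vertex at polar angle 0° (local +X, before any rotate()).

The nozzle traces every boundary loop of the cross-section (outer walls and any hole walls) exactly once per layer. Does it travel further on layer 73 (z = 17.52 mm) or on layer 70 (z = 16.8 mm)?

Layer 73 (z = 17.52): the cube (footprint 5×12) is included at this height (perimeter 34.00 mm); the r=3.5 cylinder at (13.5, 12.5) gives a regular 12-gon of circumradius 3.5 (constant along its height) (perimeter = 2·12·3.500·sin(180°/12) = 21.74 mm); the cylinder at (16, 9): section is a regular 12-gon, circumradius r=2.5 (perimeter = 2·12·2.500·sin(180°/12) = 15.53 mm); After the difference (first − rest): starting from the 5×12 cube, the r=3.5 cylinder at (13.5, 12.5) misses the remaining region (no effect); the r=2.5 cylinder at (16, 9) misses the remaining region (no effect) — boundary = 34.00 mm; the r=7.5 cylinder at (0.5, 8) gives a regular 12-gon of circumradius 7.5 (constant along its height) (perimeter = 2·12·7.500·sin(180°/12) = 46.59 mm); After the difference (first − rest): starting from the result so far, the r=7.5 cylinder at (0.5, 8) partially overlaps it — only the 54.55 mm² overlap (of its 168.75 mm²) is removed, clipping the outline — boundary = 13.35 mm. So its perimeter = 13.35 mm. Layer 70 (z = 16.8): the 5×12 cube contributes its full rectangle (perimeter 34.00 mm); the r=3.5 cylinder at (13.5, 12.5) gives a regular 12-gon of circumradius 3.5 (constant along its height) (perimeter = 2·12·3.500·sin(180°/12) = 21.74 mm); the r=2.5 cylinder at (16, 9) gives a regular 12-gon of circumradius 2.5 (constant along its height) (perimeter = 2·12·2.500·sin(180°/12) = 15.53 mm); Subtracting the remaining from the first: starting from the 5×12 cube, the r=3.5 cylinder at (13.5, 12.5) misses the remaining region (no effect); the r=2.5 cylinder at (16, 9) misses the remaining region (no effect) — boundary = 34.00 mm; the cylinder at (0.5, 8) is not intersected at this z (z outside [17, 22]); Taking the first minus the rest: none of the subtracted shapes is present at this height, so the result so far is unchanged — boundary = 34.00 mm. So its perimeter = 34.00 mm. Layer 70 is larger (34.00 vs 13.35 mm).

layer 70 (z = 16.8 mm)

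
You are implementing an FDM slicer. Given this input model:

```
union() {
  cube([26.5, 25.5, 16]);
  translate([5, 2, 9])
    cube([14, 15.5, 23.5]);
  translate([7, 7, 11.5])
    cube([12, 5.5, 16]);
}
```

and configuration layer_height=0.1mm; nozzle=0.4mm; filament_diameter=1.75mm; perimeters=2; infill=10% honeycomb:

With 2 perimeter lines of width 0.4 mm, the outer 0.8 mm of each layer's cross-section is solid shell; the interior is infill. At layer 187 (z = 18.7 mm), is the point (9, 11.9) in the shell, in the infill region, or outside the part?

At z = 18.7 mm: the cube is absent (z outside [0, 16]); the 14×15.5 cube at (5, 2) contributes its full rectangle; the 12×5.5 cube at (7, 7) contributes its full rectangle; Taking the union: the 12×5.5 cube at (7, 7) lies entirely inside the 14×15.5 cube at (5, 2), so the union is just the 14×15.5 cube at (5, 2) — 1 connected region. Overall, the cross-section is a single solid region. The nearest boundary edge runs (5.00, 2.00)→(5.00, 17.50); distance from the point to it = 4.00 mm. The point is inside the cross-section and 4.00 mm from the nearest boundary — more than the 0.8 mm shell width (2 × 0.4), so it's in the infill interior.

infill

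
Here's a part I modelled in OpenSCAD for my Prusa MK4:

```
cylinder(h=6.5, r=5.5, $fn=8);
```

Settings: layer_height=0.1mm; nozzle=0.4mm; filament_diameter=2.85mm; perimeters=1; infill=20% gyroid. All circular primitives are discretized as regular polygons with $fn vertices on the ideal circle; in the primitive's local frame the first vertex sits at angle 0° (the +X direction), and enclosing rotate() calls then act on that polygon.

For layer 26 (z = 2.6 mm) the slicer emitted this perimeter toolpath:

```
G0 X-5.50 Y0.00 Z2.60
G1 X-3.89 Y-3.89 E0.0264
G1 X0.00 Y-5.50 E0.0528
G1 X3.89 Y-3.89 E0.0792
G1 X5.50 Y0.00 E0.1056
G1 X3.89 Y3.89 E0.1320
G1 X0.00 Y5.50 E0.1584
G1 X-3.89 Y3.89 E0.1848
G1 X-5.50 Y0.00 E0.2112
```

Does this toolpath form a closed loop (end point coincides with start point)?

yes

Start point (G0): (-5.50, 0.00). End point (last G1): the path returns to the start — closed.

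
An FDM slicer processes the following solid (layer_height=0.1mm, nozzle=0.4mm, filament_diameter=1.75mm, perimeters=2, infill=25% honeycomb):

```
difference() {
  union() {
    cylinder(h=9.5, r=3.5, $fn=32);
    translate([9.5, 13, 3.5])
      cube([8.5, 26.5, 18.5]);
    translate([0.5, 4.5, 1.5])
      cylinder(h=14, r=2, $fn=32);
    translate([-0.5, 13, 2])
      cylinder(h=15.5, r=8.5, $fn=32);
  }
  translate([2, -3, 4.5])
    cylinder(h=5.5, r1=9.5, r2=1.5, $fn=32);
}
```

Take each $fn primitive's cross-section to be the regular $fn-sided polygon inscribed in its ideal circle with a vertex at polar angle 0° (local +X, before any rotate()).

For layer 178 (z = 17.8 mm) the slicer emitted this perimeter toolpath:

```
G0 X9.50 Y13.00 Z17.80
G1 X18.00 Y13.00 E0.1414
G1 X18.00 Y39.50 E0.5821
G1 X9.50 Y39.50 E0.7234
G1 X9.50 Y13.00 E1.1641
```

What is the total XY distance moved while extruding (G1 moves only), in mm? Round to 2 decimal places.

70.00 mm

Sum the Euclidean lengths of each G1 segment: total = 70.00 mm.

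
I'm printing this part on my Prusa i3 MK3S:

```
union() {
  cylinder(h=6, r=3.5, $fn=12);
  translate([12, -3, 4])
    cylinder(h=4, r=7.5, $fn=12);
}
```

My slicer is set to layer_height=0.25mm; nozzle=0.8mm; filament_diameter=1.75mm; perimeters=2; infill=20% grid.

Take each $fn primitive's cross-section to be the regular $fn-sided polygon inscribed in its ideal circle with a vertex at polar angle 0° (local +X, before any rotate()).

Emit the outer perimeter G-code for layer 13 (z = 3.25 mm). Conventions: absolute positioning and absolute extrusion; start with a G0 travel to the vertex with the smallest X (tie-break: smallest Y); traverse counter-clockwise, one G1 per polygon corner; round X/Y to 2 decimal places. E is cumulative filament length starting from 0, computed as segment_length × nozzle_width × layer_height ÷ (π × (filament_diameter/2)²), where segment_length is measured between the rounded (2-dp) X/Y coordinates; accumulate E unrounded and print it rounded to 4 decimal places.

G0 X-3.50 Y0.00 Z3.25
G1 X-3.03 Y-1.75 E0.1507
G1 X-1.75 Y-3.03 E0.3012
G1 X0.00 Y-3.50 E0.4519
G1 X1.75 Y-3.03 E0.6025
G1 X3.03 Y-1.75 E0.7530
G1 X3.50 Y0.00 E0.9037
G1 X3.03 Y1.75 E1.0544
G1 X1.75 Y3.03 E1.2049
G1 X0.00 Y3.50 E1.3556
G1 X-1.75 Y3.03 E1.5062
G1 X-3.03 Y1.75 E1.6568
G1 X-3.50 Y0.00 E1.8074

At z = 3.25 mm: the r=3.5 cylinder contributes a regular 12-gon of circumradius 3.5; the cylinder at (12, -3) does not reach this height (z outside [4, 8]); Combining (union): only the r=3.5 cylinder is present, so the union is just that shape — 1 connected region. The outline is a single polygon with 12 vertices. Extrusion per mm of travel: 0.8 × 0.25 / (π × 0.875²) = 0.083150. Accumulating E over each segment gives final E = 1.8074.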